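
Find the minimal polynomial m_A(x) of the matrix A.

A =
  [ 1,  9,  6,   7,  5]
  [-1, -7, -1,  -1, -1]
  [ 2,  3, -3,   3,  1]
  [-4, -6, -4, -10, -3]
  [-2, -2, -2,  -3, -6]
x^3 + 15*x^2 + 75*x + 125

The characteristic polynomial is χ_A(x) = (x + 5)^5, so the eigenvalues are known. The minimal polynomial is
  m_A(x) = Π_λ (x − λ)^{k_λ}
where k_λ is the size of the *largest* Jordan block for λ (equivalently, the smallest k with (A − λI)^k v = 0 for every generalised eigenvector v of λ).

  λ = -5: largest Jordan block has size 3, contributing (x + 5)^3

So m_A(x) = (x + 5)^3 = x^3 + 15*x^2 + 75*x + 125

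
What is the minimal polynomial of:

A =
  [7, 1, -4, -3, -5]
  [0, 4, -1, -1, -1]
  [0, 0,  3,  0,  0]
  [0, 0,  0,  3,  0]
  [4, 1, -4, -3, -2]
x^3 - 9*x^2 + 27*x - 27

The characteristic polynomial is χ_A(x) = (x - 3)^5, so the eigenvalues are known. The minimal polynomial is
  m_A(x) = Π_λ (x − λ)^{k_λ}
where k_λ is the size of the *largest* Jordan block for λ (equivalently, the smallest k with (A − λI)^k v = 0 for every generalised eigenvector v of λ).

  λ = 3: largest Jordan block has size 3, contributing (x − 3)^3

So m_A(x) = (x - 3)^3 = x^3 - 9*x^2 + 27*x - 27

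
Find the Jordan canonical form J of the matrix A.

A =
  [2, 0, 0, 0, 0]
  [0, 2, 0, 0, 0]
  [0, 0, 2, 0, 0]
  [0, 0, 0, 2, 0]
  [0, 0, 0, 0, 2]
J_1(2) ⊕ J_1(2) ⊕ J_1(2) ⊕ J_1(2) ⊕ J_1(2)

The characteristic polynomial is
  det(x·I − A) = x^5 - 10*x^4 + 40*x^3 - 80*x^2 + 80*x - 32 = (x - 2)^5

Eigenvalues and multiplicities (the geometric multiplicity of λ is n − rank(A − λI), which equals the number of Jordan blocks for λ):
  λ = 2: algebraic multiplicity = 5, geometric multiplicity = 5

Determining the block sizes for each eigenvalue:
  λ = 2: gm = am = 5, so every block has size 1 → block sizes [1, 1, 1, 1, 1]

Assembling the blocks gives a Jordan form
J =
  [2, 0, 0, 0, 0]
  [0, 2, 0, 0, 0]
  [0, 0, 2, 0, 0]
  [0, 0, 0, 2, 0]
  [0, 0, 0, 0, 2]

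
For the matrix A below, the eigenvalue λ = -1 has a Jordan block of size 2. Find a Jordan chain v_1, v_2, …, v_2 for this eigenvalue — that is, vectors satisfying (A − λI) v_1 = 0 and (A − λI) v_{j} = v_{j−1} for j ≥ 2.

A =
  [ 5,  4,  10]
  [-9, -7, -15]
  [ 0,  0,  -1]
A Jordan chain for λ = -1 of length 2:
v_1 = (6, -9, 0)ᵀ
v_2 = (1, 0, 0)ᵀ

Let N = A − (-1)·I. We want v_2 with N^2 v_2 = 0 but N^1 v_2 ≠ 0; then v_{j-1} := N · v_j for j = 2, …, 2.

Pick v_2 = (1, 0, 0)ᵀ.
Then v_1 = N · v_2 = (6, -9, 0)ᵀ.

Sanity check: (A − (-1)·I) v_1 = (0, 0, 0)ᵀ = 0. ✓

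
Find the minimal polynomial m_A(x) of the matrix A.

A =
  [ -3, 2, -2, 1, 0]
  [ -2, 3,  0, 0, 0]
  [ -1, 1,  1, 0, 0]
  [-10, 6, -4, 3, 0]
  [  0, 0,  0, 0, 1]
x^3 - 3*x^2 + 3*x - 1

The characteristic polynomial is χ_A(x) = (x - 1)^5, so the eigenvalues are known. The minimal polynomial is
  m_A(x) = Π_λ (x − λ)^{k_λ}
where k_λ is the size of the *largest* Jordan block for λ (equivalently, the smallest k with (A − λI)^k v = 0 for every generalised eigenvector v of λ).

  λ = 1: largest Jordan block has size 3, contributing (x − 1)^3

So m_A(x) = (x - 1)^3 = x^3 - 3*x^2 + 3*x - 1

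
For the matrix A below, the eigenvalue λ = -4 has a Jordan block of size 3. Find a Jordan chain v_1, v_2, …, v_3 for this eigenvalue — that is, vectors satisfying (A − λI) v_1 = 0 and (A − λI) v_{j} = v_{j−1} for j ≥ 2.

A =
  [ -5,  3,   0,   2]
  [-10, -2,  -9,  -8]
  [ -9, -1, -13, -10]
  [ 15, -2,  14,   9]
A Jordan chain for λ = -4 of length 3:
v_1 = (-1, -1, 0, 1)ᵀ
v_2 = (3, 2, -1, -2)ᵀ
v_3 = (0, 1, 0, 0)ᵀ

Let N = A − (-4)·I. We want v_3 with N^3 v_3 = 0 but N^2 v_3 ≠ 0; then v_{j-1} := N · v_j for j = 3, …, 2.

Pick v_3 = (0, 1, 0, 0)ᵀ.
Then v_2 = N · v_3 = (3, 2, -1, -2)ᵀ.
Then v_1 = N · v_2 = (-1, -1, 0, 1)ᵀ.

Sanity check: (A − (-4)·I) v_1 = (0, 0, 0, 0)ᵀ = 0. ✓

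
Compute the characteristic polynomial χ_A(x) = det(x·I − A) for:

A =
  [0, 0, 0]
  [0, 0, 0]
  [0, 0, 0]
x^3

Expanding det(x·I − A) (e.g. by cofactor expansion or by noting that A is similar to its Jordan form J, which has the same characteristic polynomial as A) gives
  χ_A(x) = x^3
which factors as x^3. The eigenvalues (with algebraic multiplicities) are λ = 0 with multiplicity 3.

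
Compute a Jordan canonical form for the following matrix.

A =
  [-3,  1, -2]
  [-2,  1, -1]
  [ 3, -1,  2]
J_3(0)

The characteristic polynomial is
  det(x·I − A) = x^3

Eigenvalues and multiplicities (the geometric multiplicity of λ is n − rank(A − λI), which equals the number of Jordan blocks for λ):
  λ = 0: algebraic multiplicity = 3, geometric multiplicity = 1

Determining the block sizes for each eigenvalue:
  λ = 0: one block (gm = 1), so the single block has size am = 3 → block sizes [3]

Assembling the blocks gives a Jordan form
J =
  [0, 1, 0]
  [0, 0, 1]
  [0, 0, 0]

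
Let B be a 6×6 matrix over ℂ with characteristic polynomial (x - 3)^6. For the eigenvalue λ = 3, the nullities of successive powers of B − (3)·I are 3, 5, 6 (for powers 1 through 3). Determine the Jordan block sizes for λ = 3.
Block sizes for λ = 3: [3, 2, 1]

From the dimensions of kernels of powers, the number of Jordan blocks of size at least j is d_j − d_{j−1} where d_j = dim ker(N^j) (with d_0 = 0). Computing the differences gives [3, 2, 1].
The number of blocks of size exactly k is (#blocks of size ≥ k) − (#blocks of size ≥ k + 1), so the partition is: 1 block(s) of size 1, 1 block(s) of size 2, 1 block(s) of size 3.
In nonincreasing order the block sizes are [3, 2, 1].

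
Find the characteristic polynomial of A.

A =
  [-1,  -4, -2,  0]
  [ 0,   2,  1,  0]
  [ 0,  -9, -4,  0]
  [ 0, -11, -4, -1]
x^4 + 4*x^3 + 6*x^2 + 4*x + 1

Expanding det(x·I − A) (e.g. by cofactor expansion or by noting that A is similar to its Jordan form J, which has the same characteristic polynomial as A) gives
  χ_A(x) = x^4 + 4*x^3 + 6*x^2 + 4*x + 1
which factors as (x + 1)^4. The eigenvalues (with algebraic multiplicities) are λ = -1 with multiplicity 4.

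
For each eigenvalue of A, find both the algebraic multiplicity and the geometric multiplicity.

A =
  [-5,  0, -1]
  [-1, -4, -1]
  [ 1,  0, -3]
λ = -4: alg = 3, geom = 2

Step 1 — factor the characteristic polynomial to read off the algebraic multiplicities:
  χ_A(x) = (x + 4)^3

Step 2 — compute geometric multiplicities via the rank-nullity identity g(λ) = n − rank(A − λI):
  rank(A − (-4)·I) = 1, so dim ker(A − (-4)·I) = n − 1 = 2

Summary:
  λ = -4: algebraic multiplicity = 3, geometric multiplicity = 2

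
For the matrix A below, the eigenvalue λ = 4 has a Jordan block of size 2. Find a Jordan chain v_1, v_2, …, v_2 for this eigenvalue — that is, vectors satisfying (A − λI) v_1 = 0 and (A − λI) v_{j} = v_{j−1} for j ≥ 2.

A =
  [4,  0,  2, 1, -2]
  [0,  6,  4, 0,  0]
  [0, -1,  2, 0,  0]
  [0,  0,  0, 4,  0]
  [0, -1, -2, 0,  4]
A Jordan chain for λ = 4 of length 2:
v_1 = (0, 2, -1, 0, -1)ᵀ
v_2 = (0, 1, 0, 0, 0)ᵀ

Let N = A − (4)·I. We want v_2 with N^2 v_2 = 0 but N^1 v_2 ≠ 0; then v_{j-1} := N · v_j for j = 2, …, 2.

Pick v_2 = (0, 1, 0, 0, 0)ᵀ.
Then v_1 = N · v_2 = (0, 2, -1, 0, -1)ᵀ.

Sanity check: (A − (4)·I) v_1 = (0, 0, 0, 0, 0)ᵀ = 0. ✓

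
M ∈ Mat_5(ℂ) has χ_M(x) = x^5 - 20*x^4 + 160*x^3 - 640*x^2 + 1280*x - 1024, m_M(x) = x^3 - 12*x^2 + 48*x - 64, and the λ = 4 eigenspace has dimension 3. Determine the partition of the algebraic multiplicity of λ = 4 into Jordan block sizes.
Block sizes for λ = 4: [3, 1, 1]

Step 1 — from the characteristic polynomial, algebraic multiplicity of λ = 4 is 5. From dim ker(M − (4)·I) = 3, there are exactly 3 Jordan blocks for λ = 4.
Step 2 — from the minimal polynomial, the factor (x − 4)^3 tells us the largest block for λ = 4 has size 3.
Step 3 — with total size 5, 3 blocks, and largest block 3, the block sizes (in nonincreasing order) are [3, 1, 1].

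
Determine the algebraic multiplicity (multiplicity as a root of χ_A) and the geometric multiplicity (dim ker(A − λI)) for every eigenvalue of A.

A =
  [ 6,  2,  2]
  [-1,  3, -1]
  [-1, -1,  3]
λ = 4: alg = 3, geom = 2

Step 1 — factor the characteristic polynomial to read off the algebraic multiplicities:
  χ_A(x) = (x - 4)^3

Step 2 — compute geometric multiplicities via the rank-nullity identity g(λ) = n − rank(A − λI):
  rank(A − (4)·I) = 1, so dim ker(A − (4)·I) = n − 1 = 2

Summary:
  λ = 4: algebraic multiplicity = 3, geometric multiplicity = 2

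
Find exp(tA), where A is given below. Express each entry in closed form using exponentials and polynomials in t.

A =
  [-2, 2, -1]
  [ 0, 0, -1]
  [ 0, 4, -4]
e^{tA} =
  [exp(-2*t), 2*t*exp(-2*t), -t*exp(-2*t)]
  [0, 2*t*exp(-2*t) + exp(-2*t), -t*exp(-2*t)]
  [0, 4*t*exp(-2*t), -2*t*exp(-2*t) + exp(-2*t)]

Strategy: write A = P · J · P⁻¹ where J is a Jordan canonical form, so e^{tA} = P · e^{tJ} · P⁻¹, and e^{tJ} can be computed block-by-block.

A has Jordan form
J =
  [-2,  1,  0]
  [ 0, -2,  0]
  [ 0,  0, -2]
(up to reordering of blocks).

Per-block formulas:
  For a 1×1 block at λ = -2: exp(t · [-2]) = [e^(-2t)].
  For a 2×2 Jordan block J_2(-2): exp(t · J_2(-2)) = e^(-2t)·(I + t·N), where N is the 2×2 nilpotent shift.

After assembling e^{tJ} and conjugating by P, we get:

e^{tA} =
  [exp(-2*t), 2*t*exp(-2*t), -t*exp(-2*t)]
  [0, 2*t*exp(-2*t) + exp(-2*t), -t*exp(-2*t)]
  [0, 4*t*exp(-2*t), -2*t*exp(-2*t) + exp(-2*t)]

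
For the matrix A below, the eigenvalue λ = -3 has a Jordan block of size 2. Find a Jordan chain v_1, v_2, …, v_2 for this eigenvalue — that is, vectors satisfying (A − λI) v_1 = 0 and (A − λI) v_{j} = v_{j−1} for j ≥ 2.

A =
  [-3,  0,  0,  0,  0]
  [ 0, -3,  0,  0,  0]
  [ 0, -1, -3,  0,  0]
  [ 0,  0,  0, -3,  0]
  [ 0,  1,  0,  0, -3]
A Jordan chain for λ = -3 of length 2:
v_1 = (0, 0, -1, 0, 1)ᵀ
v_2 = (0, 1, 0, 0, 0)ᵀ

Let N = A − (-3)·I. We want v_2 with N^2 v_2 = 0 but N^1 v_2 ≠ 0; then v_{j-1} := N · v_j for j = 2, …, 2.

Pick v_2 = (0, 1, 0, 0, 0)ᵀ.
Then v_1 = N · v_2 = (0, 0, -1, 0, 1)ᵀ.

Sanity check: (A − (-3)·I) v_1 = (0, 0, 0, 0, 0)ᵀ = 0. ✓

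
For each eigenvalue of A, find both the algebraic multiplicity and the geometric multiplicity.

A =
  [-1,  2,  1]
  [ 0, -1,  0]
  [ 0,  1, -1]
λ = -1: alg = 3, geom = 1

Step 1 — factor the characteristic polynomial to read off the algebraic multiplicities:
  χ_A(x) = (x + 1)^3

Step 2 — compute geometric multiplicities via the rank-nullity identity g(λ) = n − rank(A − λI):
  rank(A − (-1)·I) = 2, so dim ker(A − (-1)·I) = n − 2 = 1

Summary:
  λ = -1: algebraic multiplicity = 3, geometric multiplicity = 1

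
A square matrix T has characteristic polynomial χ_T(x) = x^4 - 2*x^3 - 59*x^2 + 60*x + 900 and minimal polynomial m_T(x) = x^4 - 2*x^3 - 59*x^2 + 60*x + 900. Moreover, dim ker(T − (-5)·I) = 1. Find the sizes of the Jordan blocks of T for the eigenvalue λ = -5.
Block sizes for λ = -5: [2]

Step 1 — from the characteristic polynomial, algebraic multiplicity of λ = -5 is 2. From dim ker(T − (-5)·I) = 1, there are exactly 1 Jordan blocks for λ = -5.
Step 2 — from the minimal polynomial, the factor (x + 5)^2 tells us the largest block for λ = -5 has size 2.
Step 3 — with total size 2, 1 blocks, and largest block 2, the block sizes (in nonincreasing order) are [2].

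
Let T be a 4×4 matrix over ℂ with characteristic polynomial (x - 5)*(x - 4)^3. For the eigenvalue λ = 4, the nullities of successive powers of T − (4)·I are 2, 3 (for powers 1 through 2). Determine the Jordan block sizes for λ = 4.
Block sizes for λ = 4: [2, 1]

From the dimensions of kernels of powers, the number of Jordan blocks of size at least j is d_j − d_{j−1} where d_j = dim ker(N^j) (with d_0 = 0). Computing the differences gives [2, 1].
The number of blocks of size exactly k is (#blocks of size ≥ k) − (#blocks of size ≥ k + 1), so the partition is: 1 block(s) of size 1, 1 block(s) of size 2.
In nonincreasing order the block sizes are [2, 1].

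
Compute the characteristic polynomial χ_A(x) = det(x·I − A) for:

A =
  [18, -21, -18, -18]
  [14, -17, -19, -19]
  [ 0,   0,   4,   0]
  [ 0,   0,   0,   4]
x^4 - 9*x^3 + 12*x^2 + 80*x - 192

Expanding det(x·I − A) (e.g. by cofactor expansion or by noting that A is similar to its Jordan form J, which has the same characteristic polynomial as A) gives
  χ_A(x) = x^4 - 9*x^3 + 12*x^2 + 80*x - 192
which factors as (x - 4)^3*(x + 3). The eigenvalues (with algebraic multiplicities) are λ = -3 with multiplicity 1, λ = 4 with multiplicity 3.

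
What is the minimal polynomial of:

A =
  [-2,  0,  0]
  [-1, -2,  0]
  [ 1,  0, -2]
x^2 + 4*x + 4

The characteristic polynomial is χ_A(x) = (x + 2)^3, so the eigenvalues are known. The minimal polynomial is
  m_A(x) = Π_λ (x − λ)^{k_λ}
where k_λ is the size of the *largest* Jordan block for λ (equivalently, the smallest k with (A − λI)^k v = 0 for every generalised eigenvector v of λ).

  λ = -2: largest Jordan block has size 2, contributing (x + 2)^2

So m_A(x) = (x + 2)^2 = x^2 + 4*x + 4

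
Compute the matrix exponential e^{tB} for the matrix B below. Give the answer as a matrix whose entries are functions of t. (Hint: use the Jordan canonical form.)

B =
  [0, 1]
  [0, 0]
e^{tB} =
  [1, t]
  [0, 1]

Strategy: write B = P · J · P⁻¹ where J is a Jordan canonical form, so e^{tB} = P · e^{tJ} · P⁻¹, and e^{tJ} can be computed block-by-block.

B has Jordan form
J =
  [0, 1]
  [0, 0]
(up to reordering of blocks).

Per-block formulas:
  For a 2×2 Jordan block J_2(0): exp(t · J_2(0)) = e^(0t)·(I + t·N), where N is the 2×2 nilpotent shift.

After assembling e^{tJ} and conjugating by P, we get:

e^{tB} =
  [1, t]
  [0, 1]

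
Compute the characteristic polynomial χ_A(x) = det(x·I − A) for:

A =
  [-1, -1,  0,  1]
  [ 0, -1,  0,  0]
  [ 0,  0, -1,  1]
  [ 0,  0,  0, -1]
x^4 + 4*x^3 + 6*x^2 + 4*x + 1

Expanding det(x·I − A) (e.g. by cofactor expansion or by noting that A is similar to its Jordan form J, which has the same characteristic polynomial as A) gives
  χ_A(x) = x^4 + 4*x^3 + 6*x^2 + 4*x + 1
which factors as (x + 1)^4. The eigenvalues (with algebraic multiplicities) are λ = -1 with multiplicity 4.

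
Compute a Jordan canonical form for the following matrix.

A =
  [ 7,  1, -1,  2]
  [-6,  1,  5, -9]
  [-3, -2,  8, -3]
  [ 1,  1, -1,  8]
J_2(6) ⊕ J_2(6)

The characteristic polynomial is
  det(x·I − A) = x^4 - 24*x^3 + 216*x^2 - 864*x + 1296 = (x - 6)^4

Eigenvalues and multiplicities (the geometric multiplicity of λ is n − rank(A − λI), which equals the number of Jordan blocks for λ):
  λ = 6: algebraic multiplicity = 4, geometric multiplicity = 2

Determining the block sizes for each eigenvalue:
  λ = 6: with am = 4 and gm = 2, the partition is not yet determined (e.g. several partitions of 4 into 2 parts exist). Let N = A − (6)·I. Computing rank(N^1) = 2, rank(N^2) = 0; the number of blocks of size ≥ j is rank(N^{j−1}) − rank(N^j), giving [2, 2]. So we have 2 block(s) of size 2 → block sizes [2, 2]

Assembling the blocks gives a Jordan form
J =
  [6, 1, 0, 0]
  [0, 6, 0, 0]
  [0, 0, 6, 1]
  [0, 0, 0, 6]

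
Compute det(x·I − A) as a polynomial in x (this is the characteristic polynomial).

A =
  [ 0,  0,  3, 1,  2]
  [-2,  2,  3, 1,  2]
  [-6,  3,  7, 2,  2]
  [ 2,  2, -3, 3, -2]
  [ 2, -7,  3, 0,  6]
x^5 - 18*x^4 + 128*x^3 - 448*x^2 + 768*x - 512

Expanding det(x·I − A) (e.g. by cofactor expansion or by noting that A is similar to its Jordan form J, which has the same characteristic polynomial as A) gives
  χ_A(x) = x^5 - 18*x^4 + 128*x^3 - 448*x^2 + 768*x - 512
which factors as (x - 4)^4*(x - 2). The eigenvalues (with algebraic multiplicities) are λ = 2 with multiplicity 1, λ = 4 with multiplicity 4.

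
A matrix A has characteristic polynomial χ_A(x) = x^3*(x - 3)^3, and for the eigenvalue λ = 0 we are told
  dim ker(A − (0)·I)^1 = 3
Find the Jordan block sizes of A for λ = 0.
Block sizes for λ = 0: [1, 1, 1]

From the dimensions of kernels of powers, the number of Jordan blocks of size at least j is d_j − d_{j−1} where d_j = dim ker(N^j) (with d_0 = 0). Computing the differences gives [3].
The number of blocks of size exactly k is (#blocks of size ≥ k) − (#blocks of size ≥ k + 1), so the partition is: 3 block(s) of size 1.
In nonincreasing order the block sizes are [1, 1, 1].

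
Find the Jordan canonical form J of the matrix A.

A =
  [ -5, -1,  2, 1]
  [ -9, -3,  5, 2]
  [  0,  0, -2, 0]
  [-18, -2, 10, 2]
J_3(-2) ⊕ J_1(-2)

The characteristic polynomial is
  det(x·I − A) = x^4 + 8*x^3 + 24*x^2 + 32*x + 16 = (x + 2)^4

Eigenvalues and multiplicities (the geometric multiplicity of λ is n − rank(A − λI), which equals the number of Jordan blocks for λ):
  λ = -2: algebraic multiplicity = 4, geometric multiplicity = 2

Determining the block sizes for each eigenvalue:
  λ = -2: with am = 4 and gm = 2, the partition is not yet determined (e.g. several partitions of 4 into 2 parts exist). Let N = A − (-2)·I. Computing rank(N^1) = 2, rank(N^2) = 1, rank(N^3) = 0; the number of blocks of size ≥ j is rank(N^{j−1}) − rank(N^j), giving [2, 1, 1]. So we have 1 block(s) of size 3, 1 block(s) of size 1 → block sizes [3, 1]

Assembling the blocks gives a Jordan form
J =
  [-2,  1,  0,  0]
  [ 0, -2,  1,  0]
  [ 0,  0, -2,  0]
  [ 0,  0,  0, -2]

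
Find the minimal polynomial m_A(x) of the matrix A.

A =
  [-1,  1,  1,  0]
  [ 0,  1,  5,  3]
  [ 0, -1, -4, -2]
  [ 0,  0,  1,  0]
x^3 + 3*x^2 + 3*x + 1

The characteristic polynomial is χ_A(x) = (x + 1)^4, so the eigenvalues are known. The minimal polynomial is
  m_A(x) = Π_λ (x − λ)^{k_λ}
where k_λ is the size of the *largest* Jordan block for λ (equivalently, the smallest k with (A − λI)^k v = 0 for every generalised eigenvector v of λ).

  λ = -1: largest Jordan block has size 3, contributing (x + 1)^3

So m_A(x) = (x + 1)^3 = x^3 + 3*x^2 + 3*x + 1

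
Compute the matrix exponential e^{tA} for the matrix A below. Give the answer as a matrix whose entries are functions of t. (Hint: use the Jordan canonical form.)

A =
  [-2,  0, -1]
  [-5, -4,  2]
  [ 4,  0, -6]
e^{tA} =
  [2*t*exp(-4*t) + exp(-4*t), 0, -t*exp(-4*t)]
  [-t^2*exp(-4*t) - 5*t*exp(-4*t), exp(-4*t), t^2*exp(-4*t)/2 + 2*t*exp(-4*t)]
  [4*t*exp(-4*t), 0, -2*t*exp(-4*t) + exp(-4*t)]

Strategy: write A = P · J · P⁻¹ where J is a Jordan canonical form, so e^{tA} = P · e^{tJ} · P⁻¹, and e^{tJ} can be computed block-by-block.

A has Jordan form
J =
  [-4,  1,  0]
  [ 0, -4,  1]
  [ 0,  0, -4]
(up to reordering of blocks).

Per-block formulas:
  For a 3×3 Jordan block J_3(-4): exp(t · J_3(-4)) = e^(-4t)·(I + t·N + (t^2/2)·N^2), where N is the 3×3 nilpotent shift.

After assembling e^{tJ} and conjugating by P, we get:

e^{tA} =
  [2*t*exp(-4*t) + exp(-4*t), 0, -t*exp(-4*t)]
  [-t^2*exp(-4*t) - 5*t*exp(-4*t), exp(-4*t), t^2*exp(-4*t)/2 + 2*t*exp(-4*t)]
  [4*t*exp(-4*t), 0, -2*t*exp(-4*t) + exp(-4*t)]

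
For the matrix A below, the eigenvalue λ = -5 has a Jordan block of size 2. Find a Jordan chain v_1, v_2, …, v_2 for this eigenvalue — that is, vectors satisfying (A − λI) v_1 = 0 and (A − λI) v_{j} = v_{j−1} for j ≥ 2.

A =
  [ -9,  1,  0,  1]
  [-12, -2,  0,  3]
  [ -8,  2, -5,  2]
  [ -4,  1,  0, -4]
A Jordan chain for λ = -5 of length 2:
v_1 = (-4, -12, -8, -4)ᵀ
v_2 = (1, 0, 0, 0)ᵀ

Let N = A − (-5)·I. We want v_2 with N^2 v_2 = 0 but N^1 v_2 ≠ 0; then v_{j-1} := N · v_j for j = 2, …, 2.

Pick v_2 = (1, 0, 0, 0)ᵀ.
Then v_1 = N · v_2 = (-4, -12, -8, -4)ᵀ.

Sanity check: (A − (-5)·I) v_1 = (0, 0, 0, 0)ᵀ = 0. ✓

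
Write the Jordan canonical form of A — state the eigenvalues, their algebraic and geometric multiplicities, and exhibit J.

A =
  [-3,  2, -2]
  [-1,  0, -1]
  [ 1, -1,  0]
J_2(-1) ⊕ J_1(-1)

The characteristic polynomial is
  det(x·I − A) = x^3 + 3*x^2 + 3*x + 1 = (x + 1)^3

Eigenvalues and multiplicities (the geometric multiplicity of λ is n − rank(A − λI), which equals the number of Jordan blocks for λ):
  λ = -1: algebraic multiplicity = 3, geometric multiplicity = 2

Determining the block sizes for each eigenvalue:
  λ = -1: 2 blocks summing to 3 forces exactly one block of size 2 and the rest size 1 → block sizes [2, 1]

Assembling the blocks gives a Jordan form
J =
  [-1,  1,  0]
  [ 0, -1,  0]
  [ 0,  0, -1]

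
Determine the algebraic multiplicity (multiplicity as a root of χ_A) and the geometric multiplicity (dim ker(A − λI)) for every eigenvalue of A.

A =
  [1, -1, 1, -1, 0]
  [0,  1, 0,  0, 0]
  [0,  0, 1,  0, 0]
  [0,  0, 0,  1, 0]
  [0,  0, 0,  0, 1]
λ = 1: alg = 5, geom = 4

Step 1 — factor the characteristic polynomial to read off the algebraic multiplicities:
  χ_A(x) = (x - 1)^5

Step 2 — compute geometric multiplicities via the rank-nullity identity g(λ) = n − rank(A − λI):
  rank(A − (1)·I) = 1, so dim ker(A − (1)·I) = n − 1 = 4

Summary:
  λ = 1: algebraic multiplicity = 5, geometric multiplicity = 4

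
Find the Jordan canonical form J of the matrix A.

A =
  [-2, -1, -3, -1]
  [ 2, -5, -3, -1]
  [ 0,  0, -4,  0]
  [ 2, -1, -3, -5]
J_2(-4) ⊕ J_1(-4) ⊕ J_1(-4)

The characteristic polynomial is
  det(x·I − A) = x^4 + 16*x^3 + 96*x^2 + 256*x + 256 = (x + 4)^4

Eigenvalues and multiplicities (the geometric multiplicity of λ is n − rank(A − λI), which equals the number of Jordan blocks for λ):
  λ = -4: algebraic multiplicity = 4, geometric multiplicity = 3

Determining the block sizes for each eigenvalue:
  λ = -4: 3 blocks summing to 4 forces exactly one block of size 2 and the rest size 1 → block sizes [2, 1, 1]

Assembling the blocks gives a Jordan form
J =
  [-4,  1,  0,  0]
  [ 0, -4,  0,  0]
  [ 0,  0, -4,  0]
  [ 0,  0,  0, -4]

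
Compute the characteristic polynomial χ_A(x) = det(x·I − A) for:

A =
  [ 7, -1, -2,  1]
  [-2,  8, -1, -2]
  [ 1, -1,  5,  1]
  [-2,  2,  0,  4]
x^4 - 24*x^3 + 216*x^2 - 864*x + 1296

Expanding det(x·I − A) (e.g. by cofactor expansion or by noting that A is similar to its Jordan form J, which has the same characteristic polynomial as A) gives
  χ_A(x) = x^4 - 24*x^3 + 216*x^2 - 864*x + 1296
which factors as (x - 6)^4. The eigenvalues (with algebraic multiplicities) are λ = 6 with multiplicity 4.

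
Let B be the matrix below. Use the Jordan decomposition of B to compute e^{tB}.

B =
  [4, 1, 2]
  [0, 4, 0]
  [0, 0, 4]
e^{tB} =
  [exp(4*t), t*exp(4*t), 2*t*exp(4*t)]
  [0, exp(4*t), 0]
  [0, 0, exp(4*t)]

Strategy: write B = P · J · P⁻¹ where J is a Jordan canonical form, so e^{tB} = P · e^{tJ} · P⁻¹, and e^{tJ} can be computed block-by-block.

B has Jordan form
J =
  [4, 1, 0]
  [0, 4, 0]
  [0, 0, 4]
(up to reordering of blocks).

Per-block formulas:
  For a 1×1 block at λ = 4: exp(t · [4]) = [e^(4t)].
  For a 2×2 Jordan block J_2(4): exp(t · J_2(4)) = e^(4t)·(I + t·N), where N is the 2×2 nilpotent shift.

After assembling e^{tJ} and conjugating by P, we get:

e^{tB} =
  [exp(4*t), t*exp(4*t), 2*t*exp(4*t)]
  [0, exp(4*t), 0]
  [0, 0, exp(4*t)]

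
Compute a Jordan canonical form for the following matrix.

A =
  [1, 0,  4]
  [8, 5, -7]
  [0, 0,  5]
J_1(1) ⊕ J_2(5)

The characteristic polynomial is
  det(x·I − A) = x^3 - 11*x^2 + 35*x - 25 = (x - 5)^2*(x - 1)

Eigenvalues and multiplicities (the geometric multiplicity of λ is n − rank(A − λI), which equals the number of Jordan blocks for λ):
  λ = 1: algebraic multiplicity = 1, geometric multiplicity = 1
  λ = 5: algebraic multiplicity = 2, geometric multiplicity = 1

Determining the block sizes for each eigenvalue:
  λ = 1: one block (gm = 1), so the single block has size am = 1 → block sizes [1]
  λ = 5: one block (gm = 1), so the single block has size am = 2 → block sizes [2]

Assembling the blocks gives a Jordan form
J =
  [1, 0, 0]
  [0, 5, 1]
  [0, 0, 5]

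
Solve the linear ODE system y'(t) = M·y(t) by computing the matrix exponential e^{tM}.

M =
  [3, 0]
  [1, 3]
e^{tM} =
  [exp(3*t), 0]
  [t*exp(3*t), exp(3*t)]

Strategy: write M = P · J · P⁻¹ where J is a Jordan canonical form, so e^{tM} = P · e^{tJ} · P⁻¹, and e^{tJ} can be computed block-by-block.

M has Jordan form
J =
  [3, 1]
  [0, 3]
(up to reordering of blocks).

Per-block formulas:
  For a 2×2 Jordan block J_2(3): exp(t · J_2(3)) = e^(3t)·(I + t·N), where N is the 2×2 nilpotent shift.

After assembling e^{tJ} and conjugating by P, we get:

e^{tM} =
  [exp(3*t), 0]
  [t*exp(3*t), exp(3*t)]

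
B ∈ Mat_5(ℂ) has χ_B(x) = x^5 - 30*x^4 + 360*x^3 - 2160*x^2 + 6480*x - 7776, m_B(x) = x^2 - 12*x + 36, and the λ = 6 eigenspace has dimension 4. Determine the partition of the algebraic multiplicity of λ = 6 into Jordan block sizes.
Block sizes for λ = 6: [2, 1, 1, 1]

Step 1 — from the characteristic polynomial, algebraic multiplicity of λ = 6 is 5. From dim ker(B − (6)·I) = 4, there are exactly 4 Jordan blocks for λ = 6.
Step 2 — from the minimal polynomial, the factor (x − 6)^2 tells us the largest block for λ = 6 has size 2.
Step 3 — with total size 5, 4 blocks, and largest block 2, the block sizes (in nonincreasing order) are [2, 1, 1, 1].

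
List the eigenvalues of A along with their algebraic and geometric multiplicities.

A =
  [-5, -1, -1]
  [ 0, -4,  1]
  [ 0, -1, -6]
λ = -5: alg = 3, geom = 2

Step 1 — factor the characteristic polynomial to read off the algebraic multiplicities:
  χ_A(x) = (x + 5)^3

Step 2 — compute geometric multiplicities via the rank-nullity identity g(λ) = n − rank(A − λI):
  rank(A − (-5)·I) = 1, so dim ker(A − (-5)·I) = n − 1 = 2

Summary:
  λ = -5: algebraic multiplicity = 3, geometric multiplicity = 2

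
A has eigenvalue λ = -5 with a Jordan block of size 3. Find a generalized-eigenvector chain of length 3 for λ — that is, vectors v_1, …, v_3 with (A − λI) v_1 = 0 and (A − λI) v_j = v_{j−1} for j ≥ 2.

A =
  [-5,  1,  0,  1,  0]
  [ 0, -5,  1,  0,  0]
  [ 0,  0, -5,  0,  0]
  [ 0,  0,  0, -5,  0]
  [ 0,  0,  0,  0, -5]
A Jordan chain for λ = -5 of length 3:
v_1 = (1, 0, 0, 0, 0)ᵀ
v_2 = (0, 1, 0, 0, 0)ᵀ
v_3 = (0, 0, 1, 0, 0)ᵀ

Let N = A − (-5)·I. We want v_3 with N^3 v_3 = 0 but N^2 v_3 ≠ 0; then v_{j-1} := N · v_j for j = 3, …, 2.

Pick v_3 = (0, 0, 1, 0, 0)ᵀ.
Then v_2 = N · v_3 = (0, 1, 0, 0, 0)ᵀ.
Then v_1 = N · v_2 = (1, 0, 0, 0, 0)ᵀ.

Sanity check: (A − (-5)·I) v_1 = (0, 0, 0, 0, 0)ᵀ = 0. ✓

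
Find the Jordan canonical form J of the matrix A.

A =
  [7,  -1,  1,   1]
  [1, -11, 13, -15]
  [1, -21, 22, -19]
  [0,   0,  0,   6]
J_3(6) ⊕ J_1(6)

The characteristic polynomial is
  det(x·I − A) = x^4 - 24*x^3 + 216*x^2 - 864*x + 1296 = (x - 6)^4

Eigenvalues and multiplicities (the geometric multiplicity of λ is n − rank(A − λI), which equals the number of Jordan blocks for λ):
  λ = 6: algebraic multiplicity = 4, geometric multiplicity = 2

Determining the block sizes for each eigenvalue:
  λ = 6: with am = 4 and gm = 2, the partition is not yet determined (e.g. several partitions of 4 into 2 parts exist). Let N = A − (6)·I. Computing rank(N^1) = 2, rank(N^2) = 1, rank(N^3) = 0; the number of blocks of size ≥ j is rank(N^{j−1}) − rank(N^j), giving [2, 1, 1]. So we have 1 block(s) of size 3, 1 block(s) of size 1 → block sizes [3, 1]

Assembling the blocks gives a Jordan form
J =
  [6, 1, 0, 0]
  [0, 6, 1, 0]
  [0, 0, 6, 0]
  [0, 0, 0, 6]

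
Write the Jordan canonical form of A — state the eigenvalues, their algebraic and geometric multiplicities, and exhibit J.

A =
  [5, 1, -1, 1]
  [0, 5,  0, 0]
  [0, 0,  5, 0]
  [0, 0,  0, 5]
J_2(5) ⊕ J_1(5) ⊕ J_1(5)

The characteristic polynomial is
  det(x·I − A) = x^4 - 20*x^3 + 150*x^2 - 500*x + 625 = (x - 5)^4

Eigenvalues and multiplicities (the geometric multiplicity of λ is n − rank(A − λI), which equals the number of Jordan blocks for λ):
  λ = 5: algebraic multiplicity = 4, geometric multiplicity = 3

Determining the block sizes for each eigenvalue:
  λ = 5: 3 blocks summing to 4 forces exactly one block of size 2 and the rest size 1 → block sizes [2, 1, 1]

Assembling the blocks gives a Jordan form
J =
  [5, 1, 0, 0]
  [0, 5, 0, 0]
  [0, 0, 5, 0]
  [0, 0, 0, 5]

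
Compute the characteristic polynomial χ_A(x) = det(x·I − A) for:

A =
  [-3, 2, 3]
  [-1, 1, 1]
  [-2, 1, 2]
x^3

Expanding det(x·I − A) (e.g. by cofactor expansion or by noting that A is similar to its Jordan form J, which has the same characteristic polynomial as A) gives
  χ_A(x) = x^3
which factors as x^3. The eigenvalues (with algebraic multiplicities) are λ = 0 with multiplicity 3.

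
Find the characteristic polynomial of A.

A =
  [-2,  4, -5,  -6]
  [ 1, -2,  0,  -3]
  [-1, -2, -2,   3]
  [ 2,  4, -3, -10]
x^4 + 16*x^3 + 96*x^2 + 256*x + 256

Expanding det(x·I − A) (e.g. by cofactor expansion or by noting that A is similar to its Jordan form J, which has the same characteristic polynomial as A) gives
  χ_A(x) = x^4 + 16*x^3 + 96*x^2 + 256*x + 256
which factors as (x + 4)^4. The eigenvalues (with algebraic multiplicities) are λ = -4 with multiplicity 4.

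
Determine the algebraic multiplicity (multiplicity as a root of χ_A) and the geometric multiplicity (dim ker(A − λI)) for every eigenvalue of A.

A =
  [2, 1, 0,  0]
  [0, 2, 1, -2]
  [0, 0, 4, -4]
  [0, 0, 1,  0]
λ = 2: alg = 4, geom = 2

Step 1 — factor the characteristic polynomial to read off the algebraic multiplicities:
  χ_A(x) = (x - 2)^4

Step 2 — compute geometric multiplicities via the rank-nullity identity g(λ) = n − rank(A − λI):
  rank(A − (2)·I) = 2, so dim ker(A − (2)·I) = n − 2 = 2

Summary:
  λ = 2: algebraic multiplicity = 4, geometric multiplicity = 2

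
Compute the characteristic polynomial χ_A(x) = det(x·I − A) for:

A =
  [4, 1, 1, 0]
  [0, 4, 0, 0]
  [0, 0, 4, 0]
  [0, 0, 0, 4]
x^4 - 16*x^3 + 96*x^2 - 256*x + 256

Expanding det(x·I − A) (e.g. by cofactor expansion or by noting that A is similar to its Jordan form J, which has the same characteristic polynomial as A) gives
  χ_A(x) = x^4 - 16*x^3 + 96*x^2 - 256*x + 256
which factors as (x - 4)^4. The eigenvalues (with algebraic multiplicities) are λ = 4 with multiplicity 4.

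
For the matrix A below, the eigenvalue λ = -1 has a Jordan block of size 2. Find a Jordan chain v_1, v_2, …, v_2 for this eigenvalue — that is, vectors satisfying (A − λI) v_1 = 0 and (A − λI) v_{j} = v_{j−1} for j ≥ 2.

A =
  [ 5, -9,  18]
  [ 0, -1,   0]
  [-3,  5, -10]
A Jordan chain for λ = -1 of length 2:
v_1 = (3, 0, -1)ᵀ
v_2 = (2, 1, 0)ᵀ

Let N = A − (-1)·I. We want v_2 with N^2 v_2 = 0 but N^1 v_2 ≠ 0; then v_{j-1} := N · v_j for j = 2, …, 2.

Pick v_2 = (2, 1, 0)ᵀ.
Then v_1 = N · v_2 = (3, 0, -1)ᵀ.

Sanity check: (A − (-1)·I) v_1 = (0, 0, 0)ᵀ = 0. ✓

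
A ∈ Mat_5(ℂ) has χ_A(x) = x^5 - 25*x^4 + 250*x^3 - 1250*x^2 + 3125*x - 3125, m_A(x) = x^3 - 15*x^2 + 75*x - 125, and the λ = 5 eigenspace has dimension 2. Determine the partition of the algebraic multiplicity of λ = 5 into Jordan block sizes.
Block sizes for λ = 5: [3, 2]

Step 1 — from the characteristic polynomial, algebraic multiplicity of λ = 5 is 5. From dim ker(A − (5)·I) = 2, there are exactly 2 Jordan blocks for λ = 5.
Step 2 — from the minimal polynomial, the factor (x − 5)^3 tells us the largest block for λ = 5 has size 3.
Step 3 — with total size 5, 2 blocks, and largest block 3, the block sizes (in nonincreasing order) are [3, 2].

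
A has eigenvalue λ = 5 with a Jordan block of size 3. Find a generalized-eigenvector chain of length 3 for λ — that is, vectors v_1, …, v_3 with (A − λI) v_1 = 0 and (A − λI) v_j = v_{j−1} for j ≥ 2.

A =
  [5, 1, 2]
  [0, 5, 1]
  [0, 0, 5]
A Jordan chain for λ = 5 of length 3:
v_1 = (1, 0, 0)ᵀ
v_2 = (2, 1, 0)ᵀ
v_3 = (0, 0, 1)ᵀ

Let N = A − (5)·I. We want v_3 with N^3 v_3 = 0 but N^2 v_3 ≠ 0; then v_{j-1} := N · v_j for j = 3, …, 2.

Pick v_3 = (0, 0, 1)ᵀ.
Then v_2 = N · v_3 = (2, 1, 0)ᵀ.
Then v_1 = N · v_2 = (1, 0, 0)ᵀ.

Sanity check: (A − (5)·I) v_1 = (0, 0, 0)ᵀ = 0. ✓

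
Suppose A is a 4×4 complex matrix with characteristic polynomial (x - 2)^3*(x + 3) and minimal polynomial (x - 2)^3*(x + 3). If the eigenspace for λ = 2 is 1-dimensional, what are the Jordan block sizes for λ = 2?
Block sizes for λ = 2: [3]

Step 1 — from the characteristic polynomial, algebraic multiplicity of λ = 2 is 3. From dim ker(A − (2)·I) = 1, there are exactly 1 Jordan blocks for λ = 2.
Step 2 — from the minimal polynomial, the factor (x − 2)^3 tells us the largest block for λ = 2 has size 3.
Step 3 — with total size 3, 1 blocks, and largest block 3, the block sizes (in nonincreasing order) are [3].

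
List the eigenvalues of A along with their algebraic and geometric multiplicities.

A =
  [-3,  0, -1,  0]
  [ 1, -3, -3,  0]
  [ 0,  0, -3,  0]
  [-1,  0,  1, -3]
λ = -3: alg = 4, geom = 2

Step 1 — factor the characteristic polynomial to read off the algebraic multiplicities:
  χ_A(x) = (x + 3)^4

Step 2 — compute geometric multiplicities via the rank-nullity identity g(λ) = n − rank(A − λI):
  rank(A − (-3)·I) = 2, so dim ker(A − (-3)·I) = n − 2 = 2

Summary:
  λ = -3: algebraic multiplicity = 4, geometric multiplicity = 2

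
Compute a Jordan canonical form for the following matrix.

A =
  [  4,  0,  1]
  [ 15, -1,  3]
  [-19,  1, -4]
J_1(-1) ⊕ J_2(0)

The characteristic polynomial is
  det(x·I − A) = x^3 + x^2 = x^2*(x + 1)

Eigenvalues and multiplicities (the geometric multiplicity of λ is n − rank(A − λI), which equals the number of Jordan blocks for λ):
  λ = -1: algebraic multiplicity = 1, geometric multiplicity = 1
  λ = 0: algebraic multiplicity = 2, geometric multiplicity = 1

Determining the block sizes for each eigenvalue:
  λ = -1: one block (gm = 1), so the single block has size am = 1 → block sizes [1]
  λ = 0: one block (gm = 1), so the single block has size am = 2 → block sizes [2]

Assembling the blocks gives a Jordan form
J =
  [-1, 0, 0]
  [ 0, 0, 1]
  [ 0, 0, 0]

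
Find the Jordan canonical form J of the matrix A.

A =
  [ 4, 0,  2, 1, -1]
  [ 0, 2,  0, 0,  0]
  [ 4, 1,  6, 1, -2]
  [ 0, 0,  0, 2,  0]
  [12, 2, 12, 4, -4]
J_2(2) ⊕ J_2(2) ⊕ J_1(2)

The characteristic polynomial is
  det(x·I − A) = x^5 - 10*x^4 + 40*x^3 - 80*x^2 + 80*x - 32 = (x - 2)^5

Eigenvalues and multiplicities (the geometric multiplicity of λ is n − rank(A − λI), which equals the number of Jordan blocks for λ):
  λ = 2: algebraic multiplicity = 5, geometric multiplicity = 3

Determining the block sizes for each eigenvalue:
  λ = 2: with am = 5 and gm = 3, the partition is not yet determined (e.g. several partitions of 5 into 3 parts exist). Let N = A − (2)·I. Computing rank(N^1) = 2, rank(N^2) = 0; the number of blocks of size ≥ j is rank(N^{j−1}) − rank(N^j), giving [3, 2]. So we have 2 block(s) of size 2, 1 block(s) of size 1 → block sizes [2, 2, 1]

Assembling the blocks gives a Jordan form
J =
  [2, 1, 0, 0, 0]
  [0, 2, 0, 0, 0]
  [0, 0, 2, 1, 0]
  [0, 0, 0, 2, 0]
  [0, 0, 0, 0, 2]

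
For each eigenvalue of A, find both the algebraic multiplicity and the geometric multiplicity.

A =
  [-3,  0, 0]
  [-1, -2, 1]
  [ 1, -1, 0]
λ = -3: alg = 1, geom = 1; λ = -1: alg = 2, geom = 1

Step 1 — factor the characteristic polynomial to read off the algebraic multiplicities:
  χ_A(x) = (x + 1)^2*(x + 3)

Step 2 — compute geometric multiplicities via the rank-nullity identity g(λ) = n − rank(A − λI):
  rank(A − (-3)·I) = 2, so dim ker(A − (-3)·I) = n − 2 = 1
  rank(A − (-1)·I) = 2, so dim ker(A − (-1)·I) = n − 2 = 1

Summary:
  λ = -3: algebraic multiplicity = 1, geometric multiplicity = 1
  λ = -1: algebraic multiplicity = 2, geometric multiplicity = 1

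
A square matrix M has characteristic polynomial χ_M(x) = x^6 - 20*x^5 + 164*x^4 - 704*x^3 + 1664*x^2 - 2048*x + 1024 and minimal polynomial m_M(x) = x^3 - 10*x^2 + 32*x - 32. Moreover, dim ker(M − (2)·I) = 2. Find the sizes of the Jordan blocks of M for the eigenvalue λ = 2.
Block sizes for λ = 2: [1, 1]

Step 1 — from the characteristic polynomial, algebraic multiplicity of λ = 2 is 2. From dim ker(M − (2)·I) = 2, there are exactly 2 Jordan blocks for λ = 2.
Step 2 — from the minimal polynomial, the factor (x − 2) tells us the largest block for λ = 2 has size 1.
Step 3 — with total size 2, 2 blocks, and largest block 1, the block sizes (in nonincreasing order) are [1, 1].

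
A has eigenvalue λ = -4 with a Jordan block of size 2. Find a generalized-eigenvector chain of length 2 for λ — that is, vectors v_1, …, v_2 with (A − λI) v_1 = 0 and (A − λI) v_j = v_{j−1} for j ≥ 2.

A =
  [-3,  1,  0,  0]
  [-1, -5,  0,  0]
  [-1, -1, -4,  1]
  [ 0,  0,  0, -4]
A Jordan chain for λ = -4 of length 2:
v_1 = (1, -1, -1, 0)ᵀ
v_2 = (1, 0, 0, 0)ᵀ

Let N = A − (-4)·I. We want v_2 with N^2 v_2 = 0 but N^1 v_2 ≠ 0; then v_{j-1} := N · v_j for j = 2, …, 2.

Pick v_2 = (1, 0, 0, 0)ᵀ.
Then v_1 = N · v_2 = (1, -1, -1, 0)ᵀ.

Sanity check: (A − (-4)·I) v_1 = (0, 0, 0, 0)ᵀ = 0. ✓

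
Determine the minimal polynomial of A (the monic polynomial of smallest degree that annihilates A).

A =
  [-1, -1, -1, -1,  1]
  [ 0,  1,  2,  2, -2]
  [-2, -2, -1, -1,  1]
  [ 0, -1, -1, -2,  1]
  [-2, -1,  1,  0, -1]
x^3 + 2*x^2 + x

The characteristic polynomial is χ_A(x) = x*(x + 1)^4, so the eigenvalues are known. The minimal polynomial is
  m_A(x) = Π_λ (x − λ)^{k_λ}
where k_λ is the size of the *largest* Jordan block for λ (equivalently, the smallest k with (A − λI)^k v = 0 for every generalised eigenvector v of λ).

  λ = -1: largest Jordan block has size 2, contributing (x + 1)^2
  λ = 0: largest Jordan block has size 1, contributing (x − 0)

So m_A(x) = x*(x + 1)^2 = x^3 + 2*x^2 + x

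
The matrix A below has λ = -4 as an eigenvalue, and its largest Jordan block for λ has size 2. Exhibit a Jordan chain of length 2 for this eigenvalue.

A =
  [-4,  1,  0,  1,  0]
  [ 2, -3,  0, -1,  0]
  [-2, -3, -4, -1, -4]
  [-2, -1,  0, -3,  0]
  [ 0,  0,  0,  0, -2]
A Jordan chain for λ = -4 of length 2:
v_1 = (-1, 1, 1, -1, 0)ᵀ
v_2 = (1, -1, 0, 0, 0)ᵀ

Let N = A − (-4)·I. We want v_2 with N^2 v_2 = 0 but N^1 v_2 ≠ 0; then v_{j-1} := N · v_j for j = 2, …, 2.

Pick v_2 = (1, -1, 0, 0, 0)ᵀ.
Then v_1 = N · v_2 = (-1, 1, 1, -1, 0)ᵀ.

Sanity check: (A − (-4)·I) v_1 = (0, 0, 0, 0, 0)ᵀ = 0. ✓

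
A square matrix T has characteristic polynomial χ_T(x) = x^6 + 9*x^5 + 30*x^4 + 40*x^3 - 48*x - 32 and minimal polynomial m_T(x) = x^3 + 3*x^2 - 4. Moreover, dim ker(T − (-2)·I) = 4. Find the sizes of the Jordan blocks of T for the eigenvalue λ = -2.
Block sizes for λ = -2: [2, 1, 1, 1]

Step 1 — from the characteristic polynomial, algebraic multiplicity of λ = -2 is 5. From dim ker(T − (-2)·I) = 4, there are exactly 4 Jordan blocks for λ = -2.
Step 2 — from the minimal polynomial, the factor (x + 2)^2 tells us the largest block for λ = -2 has size 2.
Step 3 — with total size 5, 4 blocks, and largest block 2, the block sizes (in nonincreasing order) are [2, 1, 1, 1].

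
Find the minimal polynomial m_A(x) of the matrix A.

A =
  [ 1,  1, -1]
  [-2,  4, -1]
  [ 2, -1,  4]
x^2 - 6*x + 9

The characteristic polynomial is χ_A(x) = (x - 3)^3, so the eigenvalues are known. The minimal polynomial is
  m_A(x) = Π_λ (x − λ)^{k_λ}
where k_λ is the size of the *largest* Jordan block for λ (equivalently, the smallest k with (A − λI)^k v = 0 for every generalised eigenvector v of λ).

  λ = 3: largest Jordan block has size 2, contributing (x − 3)^2

So m_A(x) = (x - 3)^2 = x^2 - 6*x + 9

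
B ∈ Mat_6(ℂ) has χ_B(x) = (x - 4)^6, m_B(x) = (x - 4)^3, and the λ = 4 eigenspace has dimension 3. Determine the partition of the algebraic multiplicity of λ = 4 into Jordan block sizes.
Block sizes for λ = 4: [3, 2, 1]

Step 1 — from the characteristic polynomial, algebraic multiplicity of λ = 4 is 6. From dim ker(B − (4)·I) = 3, there are exactly 3 Jordan blocks for λ = 4.
Step 2 — from the minimal polynomial, the factor (x − 4)^3 tells us the largest block for λ = 4 has size 3.
Step 3 — with total size 6, 3 blocks, and largest block 3, the block sizes (in nonincreasing order) are [3, 2, 1].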